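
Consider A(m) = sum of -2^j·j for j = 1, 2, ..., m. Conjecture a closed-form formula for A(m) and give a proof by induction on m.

A(m) = 2·2^m(-m + 1) - 2

We claim A(m) = 2·2^m(-m + 1) - 2 for all m ≥ 1.
Base case (m = 1): A(1) = -2, and the closed form gives -2. They agree.
For the inductive step, assume it holds for an arbitrary j ≥ 1, so A(j) = 2·2^j(-j + 1) - 2.
Then A(j+1) = A(j) + (2^(j + 1)(-j - 1)) = (2·2^j(-j + 1) - 2) + (2^(j + 1)(-j - 1)).
Simplifying, A(j+1) = -4·2^j·j - 2 = 2·2^(j+1)(-(j+1) + 1) - 2,
which is the closed form with m = j+1.
By induction, the statement is established for all m ≥ 1.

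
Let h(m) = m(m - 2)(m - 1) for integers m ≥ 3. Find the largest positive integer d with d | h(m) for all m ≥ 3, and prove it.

d = 6

Computing the first values: h(3) = 6 and h(4) = 24; gcd(6, 24) = 6, so d ≤ 6.
We prove 6 | m(m - 2)(m - 1) for all m ≥ 3 by induction on m.
When m = 3: h(3) = 6 = 6·(1), so 6 | h(3).
Inductive step: assume the claim holds for m = p, i.e. 6 | h(p). Then
h(p+1) − h(p) = (p-1)·p·(p+1) − (p-2)·(p-1)·p = (p-1)·p·[(p+1) − (p-2)] = 3·(p-1)·p. The product of 2 consecutive integers is divisible by (2)! = 2, so h(p+1) − h(p) is divisible by 3·2 = 6. By the inductive hypothesis 6 | h(p), hence 6 | h(p+1).
By induction, the statement is established for all m ≥ 3.
Therefore the largest such d is 6.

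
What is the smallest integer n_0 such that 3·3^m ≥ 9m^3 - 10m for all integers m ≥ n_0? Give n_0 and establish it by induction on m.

n_0 = 6

At m = 5: 729 < 1075, so the inequality fails and n_0 ≥ 6. We prove 3·3^m ≥ 9m^3 - 10m for all m ≥ 6.
For the base case m = 6: 3·3^m = 2187 and 9m^3 - 10m = 1884, so 2187 ≥ 1884.
Inductive step: suppose the statement holds for some i ≥ 6, so 3·3^i ≥ 9i^3 - 10i.
Then 3·3^(i + 1) = 3·(3·3^i) ≥ 3·(9i^3 - 10i).
Also, for i ≥ 6 we have 3·(9i^3 - 10i) ≥ 9(i+1)^3 - 10(i+1), since 3·(9i^3 - 10i) − (9(i+1)^3 - 10(i+1)) = 18i^3 - 27i^2 - 47i + 1, which is nonnegative for all i ≥ 6.
Combining, 3·3^(i + 1) ≥ 9(i+1)^3 - 10(i+1).
By the principle of mathematical induction, the result holds for all m ≥ 6.
Hence the smallest such n_0 is 6.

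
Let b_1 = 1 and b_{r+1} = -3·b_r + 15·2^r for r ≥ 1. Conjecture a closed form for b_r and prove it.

Computing the first terms: b_1 = 1, b_2 = 27, b_3 = -21. This suggests b_r = -5(-3)^(r - 1) + 3·2^r.
Base case (r = 1): the formula gives 1 = 1 = b_1.
Inductive step: assume the claim holds for r = k, so b_k = -5(-3)^(k - 1) + 3·2^k.
Then b_{k+1} = -3·b_k + 15·2^k = -3·(-5(-3)^(k - 1) + 3·2^k) + 15·2^k = -5(-3)^k + 3·2^(k + 1) = -5(-3)^((k+1) - 1) + 3·2^(k+1),
which is the claimed formula at r = k+1.
By the principle of mathematical induction, the result holds for all r ≥ 1.

b_r = -5(-3)^(r - 1) + 3·2^r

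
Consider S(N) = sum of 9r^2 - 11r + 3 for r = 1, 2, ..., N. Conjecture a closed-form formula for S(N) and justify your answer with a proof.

S(N) = N(3N^2 - N - 1)

We claim S(N) = N(3N^2 - N - 1) for all N ≥ 1.
When N = 1: S(1) = 1, and the closed form gives 1. They agree.
For the inductive step, assume it holds for an arbitrary r ≥ 1, so S(r) = r(3r^2 - r - 1).
Then S(r+1) = S(r) + (9r^2 + 7r + 1) = (r(3r^2 - r - 1)) + (9r^2 + 7r + 1).
Simplifying, S(r+1) = (r + 1)(3r^2 + 5r + 1) = (r+1)(3(r+1)^2 - (r+1) - 1),
which is the closed form with N = r+1.
This completes the induction.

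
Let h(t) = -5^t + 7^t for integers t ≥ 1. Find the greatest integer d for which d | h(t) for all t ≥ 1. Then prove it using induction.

Computing the first values: h(1) = 2 and h(2) = 24; gcd(2, 24) = 2, so d ≤ 2.
We prove 2 | -5^t + 7^t for all t ≥ 1 by induction on t.
Base step (t = 1): h(1) = 2 = 2·(1), so 2 | h(1).
Inductive step: suppose the statement holds for some j ≥ 1, i.e. 2 | h(j). Then
7^{j+1} − 5^{j+1} = 7·7^j − 5·5^j = 7·(7^j − 5^j) + (2)·5^j. The first term is divisible by 2 by the inductive hypothesis, and the second term (2)·5^j is divisible by 2 since 2 | 2. Hence 2 | h(j+1).
This completes the induction.
Therefore the largest such d is 2.

d = 2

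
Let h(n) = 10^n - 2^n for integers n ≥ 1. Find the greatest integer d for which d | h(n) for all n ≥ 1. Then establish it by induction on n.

d = 8

Computing the first values: h(1) = 8 and h(2) = 96; gcd(8, 96) = 8, so d ≤ 8.
We prove 8 | 10^n - 2^n for all n ≥ 1 by induction on n.
When n = 1: h(1) = 8 = 8·(1), so 8 | h(1).
For the inductive step, assume it holds for an arbitrary r ≥ 1, i.e. 8 | h(r). Then
10^{r+1} − 2^{r+1} = 10·10^r − 2·2^r = 10·(10^r − 2^r) + (8)·2^r. The first term is divisible by 8 by the inductive hypothesis, and the second term (8)·2^r is divisible by 8 since 8 | 8. Hence 8 | h(r+1).
This completes the induction.
Therefore the largest such d is 8.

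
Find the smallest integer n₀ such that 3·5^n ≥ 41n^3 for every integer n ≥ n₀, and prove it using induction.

At n = 4: 1875 < 2624, so the inequality fails and n₀ ≥ 5. We prove 3·5^n ≥ 41n^3 for all n ≥ 5.
For the base case n = 5: 3·5^n = 9375 and 41n^3 = 5125, so 9375 ≥ 5125.
Suppose the result is true for n = m, so 3·5^m ≥ 41m^3.
Then 3·5^(m + 1) = 5·(3·5^m) ≥ 5·(41m^3).
Also, for m ≥ 5 we have 5·(41m^3) ≥ 41(m+1)^3, since 5 ≥ (1 + 1/m)^3 for all m ≥ 5.
Combining, 3·5^(m + 1) ≥ 41(m+1)^3.
This completes the induction.
Hence the smallest such n₀ is 5.

n₀ = 5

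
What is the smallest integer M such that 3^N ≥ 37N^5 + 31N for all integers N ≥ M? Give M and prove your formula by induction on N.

M = 16

At N = 15: 14348907 < 28097340, so the inequality fails and M ≥ 16. We prove 3^N ≥ 37N^5 + 31N for all N ≥ 16.
When N = 16: 3^N = 43046721 and 37N^5 + 31N = 38797808, so 43046721 ≥ 38797808.
Suppose the result is true for N = j, so 3^j ≥ 37j^5 + 31j.
Then 3^(j + 1) = 3·(3^j) ≥ 3·(37j^5 + 31j).
Also, for j ≥ 16 we have 3·(37j^5 + 31j) ≥ 37(j+1)^5 + 31(j+1), since 3·(37j^5 + 31j) − (37(j+1)^5 + 31(j+1)) = 74j^5 - 185j^4 - 370j^3 - 370j^2 - 123j - 68, which is nonnegative for all j ≥ 16.
Combining, 3^(j + 1) ≥ 37(j+1)^5 + 31(j+1).
Hence, by induction on N, the claim holds for every N ≥ 16.
Hence the smallest such M is 16.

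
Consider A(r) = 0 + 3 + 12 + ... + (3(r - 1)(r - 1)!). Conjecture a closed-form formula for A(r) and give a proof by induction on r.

A(r) = 3r! - 3

We claim A(r) = 3r! - 3 for all r ≥ 1.
When r = 1: A(1) = 0, and the closed form gives 0. They agree.
Inductive step: suppose the statement holds for some k ≥ 1, so A(k) = 3k! - 3.
Then A(k+1) = A(k) + (3k·k!) = (3k! - 3) + (3k·k!).
Simplifying, A(k+1) = 3(k+1)! - 3,
which is the closed form with r = k+1.
Hence, by induction on r, the claim holds for every r ≥ 1.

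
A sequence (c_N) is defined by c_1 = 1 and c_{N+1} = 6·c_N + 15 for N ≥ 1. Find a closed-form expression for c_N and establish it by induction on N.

c_N = 4·6^(N - 1) - 3

Computing the first terms: c_1 = 1, c_2 = 21, c_3 = 141. This suggests c_N = 4·6^(N - 1) - 3.
Base step (N = 1): the formula gives 1 = 1 = c_1.
Inductive step: assume the claim holds for N = k, so c_k = 4·6^(k - 1) - 3.
Then c_{k+1} = 6·c_k + 15 = 6·(4·6^(k - 1) - 3) + 15 = 4·6^k - 3 = 4·6^((k+1) - 1) - 3,
which is the claimed formula at N = k+1.
By induction, the statement is established for all N ≥ 1.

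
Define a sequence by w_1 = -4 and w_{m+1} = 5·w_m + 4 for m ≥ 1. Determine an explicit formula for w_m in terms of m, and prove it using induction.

Computing the first terms: w_1 = -4, w_2 = -16, w_3 = -76. This suggests w_m = -3·5^(m - 1) - 1.
For the base case m = 1: the formula gives -4 = -4 = w_1.
Inductive step: suppose the statement holds for some j ≥ 1, so w_j = -3·5^(j - 1) - 1.
Then w_{j+1} = 5·w_j + 4 = 5·(-3·5^(j - 1) - 1) + 4 = -3·5^j - 1 = -3·5^((j+1) - 1) - 1,
which is the claimed formula at m = j+1.
By the principle of mathematical induction, the result holds for all m ≥ 1.

w_m = -3·5^(m - 1) - 1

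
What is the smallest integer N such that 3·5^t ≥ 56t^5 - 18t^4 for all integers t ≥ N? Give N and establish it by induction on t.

N = 9

At t = 8: 1171875 < 1761280, so the inequality fails and N ≥ 9. We prove 3·5^t ≥ 56t^5 - 18t^4 for all t ≥ 9.
Base case (t = 9): 3·5^t = 5859375 and 56t^5 - 18t^4 = 3188646, so 5859375 ≥ 3188646.
Inductive step: suppose the statement holds for some p ≥ 9, so 3·5^p ≥ 56p^5 - 18p^4.
Then 3·5^(p + 1) = 5·(3·5^p) ≥ 5·(56p^5 - 18p^4).
Also, for p ≥ 9 we have 5·(56p^5 - 18p^4) ≥ 56(p+1)^5 - 18(p+1)^4, since 5·(56p^5 - 18p^4) − (56(p+1)^5 - 18(p+1)^4) = 224p^5 - 352p^4 - 488p^3 - 452p^2 - 208p - 38, which is nonnegative for all p ≥ 9.
Combining, 3·5^(p + 1) ≥ 56(p+1)^5 - 18(p+1)^4.
By the principle of mathematical induction, the result holds for all t ≥ 9.
Hence the smallest such N is 9.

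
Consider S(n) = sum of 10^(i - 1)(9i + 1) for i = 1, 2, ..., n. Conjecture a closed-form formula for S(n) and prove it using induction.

We claim S(n) = 10^n·n for all n ≥ 1.
When n = 1: S(1) = 10, and the closed form gives 10. They agree.
Inductive step: suppose the statement holds for some i ≥ 1, so S(i) = 10^i·i.
Then S(i+1) = S(i) + (10^i(9i + 10)) = (10^i·i) + (10^i(9i + 10)).
Simplifying, S(i+1) = 10^(i + 1)(i + 1) = 10^(i+1)·(i+1),
which is the closed form with n = i+1.
By the principle of mathematical induction, the result holds for all n ≥ 1.

S(n) = 10^n·n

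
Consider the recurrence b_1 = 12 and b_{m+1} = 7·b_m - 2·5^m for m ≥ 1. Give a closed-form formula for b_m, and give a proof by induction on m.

Computing the first terms: b_1 = 12, b_2 = 74, b_3 = 468. This suggests b_m = 5^m + 7^m.
Base step (m = 1): the formula gives 12 = 12 = b_1.
For the inductive step, assume it holds for an arbitrary k ≥ 1, so b_k = 5^k + 7^k.
Then b_{k+1} = 7·b_k - 2·5^k = 7·(5^k + 7^k) - 2·5^k = 5^(k + 1) + 7^(k + 1),
which is the claimed formula at m = k+1.
This completes the induction.

b_m = 5^m + 7^m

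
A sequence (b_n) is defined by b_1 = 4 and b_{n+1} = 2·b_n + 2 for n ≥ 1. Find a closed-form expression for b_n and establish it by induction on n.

Computing the first terms: b_1 = 4, b_2 = 10, b_3 = 22. This suggests b_n = 3·2^n - 2.
For the base case n = 1: the formula gives 4 = 4 = b_1.
Inductive step: suppose the statement holds for some r ≥ 1, so b_r = 3·2^r - 2.
Then b_{r+1} = 2·b_r + 2 = 2·(3·2^r - 2) + 2 = 3·2^(r + 1) - 2,
which is the claimed formula at n = r+1.
By the principle of mathematical induction, the result holds for all n ≥ 1.

b_n = 3·2^n - 2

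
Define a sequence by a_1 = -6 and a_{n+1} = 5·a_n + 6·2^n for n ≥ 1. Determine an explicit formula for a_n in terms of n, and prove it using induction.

a_n = -2^(n + 1) - 2·5^(n - 1)

Computing the first terms: a_1 = -6, a_2 = -18, a_3 = -66. This suggests a_n = -2^(n + 1) - 2·5^(n - 1).
Base step (n = 1): the formula gives -6 = -6 = a_1.
Inductive step: assume the claim holds for n = p, so a_p = -2^(p + 1) - 2·5^(p - 1).
Then a_{p+1} = 5·a_p + 6·2^p = 5·(-2^(p + 1) - 2·5^(p - 1)) + 6·2^p = -2^(p + 2) - 2·5^p = -2^((p+1) + 1) - 2·5^((p+1) - 1),
which is the claimed formula at n = p+1.
This completes the induction.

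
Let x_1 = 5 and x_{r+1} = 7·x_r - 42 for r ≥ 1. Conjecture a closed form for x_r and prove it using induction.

x_r = -2·7^(r - 1) + 7

Computing the first terms: x_1 = 5, x_2 = -7, x_3 = -91. This suggests x_r = -2·7^(r - 1) + 7.
When r = 1: the formula gives 5 = 5 = x_1.
Suppose the result is true for r = k, so x_k = -2·7^(k - 1) + 7.
Then x_{k+1} = 7·x_k - 42 = 7·(-2·7^(k - 1) + 7) - 42 = -2·7^k + 7 = -2·7^((k+1) - 1) + 7,
which is the claimed formula at r = k+1.
By the principle of mathematical induction, the result holds for all r ≥ 1.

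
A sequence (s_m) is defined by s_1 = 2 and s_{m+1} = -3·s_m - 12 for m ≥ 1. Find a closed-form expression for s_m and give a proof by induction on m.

Computing the first terms: s_1 = 2, s_2 = -18, s_3 = 42. This suggests s_m = 5(-3)^(m - 1) - 3.
When m = 1: the formula gives 2 = 2 = s_1.
For the inductive step, assume it holds for an arbitrary p ≥ 1, so s_p = 5(-3)^(p - 1) - 3.
Then s_{p+1} = -3·s_p - 12 = -3·(5(-3)^(p - 1) - 3) - 12 = 5(-3)^p - 3 = 5(-3)^((p+1) - 1) - 3,
which is the claimed formula at m = p+1.
By the principle of mathematical induction, the result holds for all m ≥ 1.

s_m = 5(-3)^(m - 1) - 3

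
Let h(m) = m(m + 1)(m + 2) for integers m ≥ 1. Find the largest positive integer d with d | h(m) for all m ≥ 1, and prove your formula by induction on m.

d = 6

Computing the first values: h(1) = 6 and h(2) = 24; gcd(6, 24) = 6, so d ≤ 6.
We prove 6 | m(m + 1)(m + 2) for all m ≥ 1 by induction on m.
For the base case m = 1: h(1) = 6 = 6·(1), so 6 | h(1).
For the inductive step, assume it holds for an arbitrary j ≥ 1, i.e. 6 | h(j). Then
h(j+1) − h(j) = (j+1)·(j+2)·(j+3) − j·(j+1)·(j+2) = (j+1)·(j+2)·[(j+3) − j] = 3·(j+1)·(j+2). The product of 2 consecutive integers is divisible by (2)! = 2, so h(j+1) − h(j) is divisible by 3·2 = 6. By the inductive hypothesis 6 | h(j), hence 6 | h(j+1).
Hence, by induction on m, the claim holds for every m ≥ 1.
Therefore the largest such d is 6.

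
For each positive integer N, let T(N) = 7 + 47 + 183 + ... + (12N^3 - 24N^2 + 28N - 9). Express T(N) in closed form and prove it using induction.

T(N) = N(3N^3 - 2N^2 + 5N + 1)

We claim T(N) = N(3N^3 - 2N^2 + 5N + 1) for all N ≥ 1.
For the base case N = 1: T(1) = 7, and the closed form gives 7. They agree.
Inductive step: suppose the statement holds for some m ≥ 1, so T(m) = m(3m^3 - 2m^2 + 5m + 1).
Then T(m+1) = T(m) + (12m^3 + 12m^2 + 16m + 7) = (m(3m^3 - 2m^2 + 5m + 1)) + (12m^3 + 12m^2 + 16m + 7).
Simplifying, T(m+1) = (m + 1)(3m^3 + 7m^2 + 10m + 7) = (m+1)(3(m+1)^3 - 2(m+1)^2 + 5(m+1) + 1),
which is the closed form with N = m+1.
By the principle of mathematical induction, the result holds for all N ≥ 1.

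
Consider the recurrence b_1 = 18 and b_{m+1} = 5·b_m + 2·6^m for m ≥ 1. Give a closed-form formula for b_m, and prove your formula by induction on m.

b_m = 6·5^(m - 1) + 2·6^m

Computing the first terms: b_1 = 18, b_2 = 102, b_3 = 582. This suggests b_m = 6·5^(m - 1) + 2·6^m.
For the base case m = 1: the formula gives 18 = 18 = b_1.
Inductive step: suppose the statement holds for some i ≥ 1, so b_i = 6·5^(i - 1) + 2·6^i.
Then b_{i+1} = 5·b_i + 2·6^i = 5·(6·5^(i - 1) + 2·6^i) + 2·6^i = 6·5^i + 2·6^(i + 1) = 6·5^((i+1) - 1) + 2·6^(i+1),
which is the claimed formula at m = i+1.
This completes the induction.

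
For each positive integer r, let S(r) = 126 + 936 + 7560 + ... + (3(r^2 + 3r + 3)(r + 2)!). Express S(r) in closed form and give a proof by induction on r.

S(r) = (3r + 3)(r + 3)! - 18

We claim S(r) = (3r + 3)(r + 3)! - 18 for all r ≥ 1.
When r = 1: S(1) = 126, and the closed form gives 126. They agree.
Inductive step: assume the claim holds for r = j, so S(j) = (3j + 3)(j + 3)! - 18.
Then S(j+1) = S(j) + (3(j^2 + 5j + 7)(j + 3)!) = ((3j + 3)(j + 3)! - 18) + (3(j^2 + 5j + 7)(j + 3)!).
Simplifying, S(j+1) = (3(j+1) + 3)((j+1) + 3)! - 18,
which is the closed form with r = j+1.
By induction, the statement is established for all r ≥ 1.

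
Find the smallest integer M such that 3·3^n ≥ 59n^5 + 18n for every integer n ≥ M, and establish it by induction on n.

M = 16

At n = 15: 43046721 < 44803395, so the inequality fails and M ≥ 16. We prove 3·3^n ≥ 59n^5 + 18n for all n ≥ 16.
Base case (n = 16): 3·3^n = 129140163 and 59n^5 + 18n = 61866272, so 129140163 ≥ 61866272.
Inductive step: suppose the statement holds for some r ≥ 16, so 3·3^r ≥ 59r^5 + 18r.
Then 3·3^(r + 1) = 3·(3·3^r) ≥ 3·(59r^5 + 18r).
Also, for r ≥ 16 we have 3·(59r^5 + 18r) ≥ 59(r+1)^5 + 18(r+1), since 3·(59r^5 + 18r) − (59(r+1)^5 + 18(r+1)) = 118r^5 - 295r^4 - 590r^3 - 590r^2 - 259r - 77, which is nonnegative for all r ≥ 16.
Combining, 3·3^(r + 1) ≥ 59(r+1)^5 + 18(r+1).
By the principle of mathematical induction, the result holds for all n ≥ 16.
Hence the smallest such M is 16.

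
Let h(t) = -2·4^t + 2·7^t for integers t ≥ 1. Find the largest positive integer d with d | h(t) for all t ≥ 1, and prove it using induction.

d = 6

Computing the first values: h(1) = 6 and h(2) = 66; gcd(6, 66) = 6, so d ≤ 6.
We prove 6 | -2·4^t + 2·7^t for all t ≥ 1 by induction on t.
Base step (t = 1): h(1) = 6 = 6·(1), so 6 | h(1).
Inductive step: assume the claim holds for t = k, i.e. 6 | h(k). Then
h(k+1) − 7·h(k) = (-2·4^(k+1) + 2·7^(k+1)) − 7·(-2·4^k + 2·7^k) = (-2)·4^k·(4 − 7) = (6)·4^k. Since 6 | h(k) by the inductive hypothesis, 6 | 7·h(k); and 6 | 6 since 6 = 6·1. Therefore 6 | h(k+1).
By the principle of mathematical induction, the result holds for all t ≥ 1.
Therefore the largest such d is 6.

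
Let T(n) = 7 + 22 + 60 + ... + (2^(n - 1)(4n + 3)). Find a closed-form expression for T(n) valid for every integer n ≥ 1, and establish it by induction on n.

We claim T(n) = 2^n(4n - 1) + 1 for all n ≥ 1.
Base case (n = 1): T(1) = 7, and the closed form gives 7. They agree.
Inductive step: assume the claim holds for n = j, so T(j) = 2^j(4j - 1) + 1.
Then T(j+1) = T(j) + (2^j(4j + 7)) = (2^j(4j - 1) + 1) + (2^j(4j + 7)).
Simplifying, T(j+1) = 8·2^j·j + 6·2^j + 1 = 2^(j+1)(4(j+1) - 1) + 1,
which is the closed form with n = j+1.
By induction, the statement is established for all n ≥ 1.

T(n) = 2^n(4n - 1) + 1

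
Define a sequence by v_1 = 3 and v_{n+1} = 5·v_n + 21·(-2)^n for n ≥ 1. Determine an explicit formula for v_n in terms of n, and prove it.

Computing the first terms: v_1 = 3, v_2 = -27, v_3 = -51. This suggests v_n = -3(-2)^n - 3·5^(n - 1).
For the base case n = 1: the formula gives 3 = 3 = v_1.
Inductive step: assume the claim holds for n = m, so v_m = -3(-2)^m - 3·5^(m - 1).
Then v_{m+1} = 5·v_m + 21·(-2)^m = 5·(-3(-2)^m - 3·5^(m - 1)) + 21·(-2)^m = -3(-2)^(m + 1) - 3·5^m = -3(-2)^(m+1) - 3·5^((m+1) - 1),
which is the claimed formula at n = m+1.
By the principle of mathematical induction, the result holds for all n ≥ 1.

v_n = -3(-2)^n - 3·5^(n - 1)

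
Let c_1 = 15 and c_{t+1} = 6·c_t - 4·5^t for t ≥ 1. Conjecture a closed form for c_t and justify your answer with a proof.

c_t = 4·5^t - 5·6^(t - 1)

Computing the first terms: c_1 = 15, c_2 = 70, c_3 = 320. This suggests c_t = 4·5^t - 5·6^(t - 1).
Base step (t = 1): the formula gives 15 = 15 = c_1.
Suppose the result is true for t = k, so c_k = 4·5^k - 5·6^(k - 1).
Then c_{k+1} = 6·c_k - 4·5^k = 6·(4·5^k - 5·6^(k - 1)) - 4·5^k = 4·5^(k + 1) - 5·6^k = 4·5^(k+1) - 5·6^((k+1) - 1),
which is the claimed formula at t = k+1.
By induction, the statement is established for all t ≥ 1.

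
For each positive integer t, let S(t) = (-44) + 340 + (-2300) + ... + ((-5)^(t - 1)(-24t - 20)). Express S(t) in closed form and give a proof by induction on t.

S(t) = 4(-5)^t(t + 1) - 4

We claim S(t) = 4(-5)^t(t + 1) - 4 for all t ≥ 1.
Base step (t = 1): S(1) = -44, and the closed form gives -44. They agree.
For the inductive step, assume it holds for an arbitrary k ≥ 1, so S(k) = 4(-5)^k(k + 1) - 4.
Then S(k+1) = S(k) + ((-5)^k(-24k - 44)) = (4(-5)^k(k + 1) - 4) + ((-5)^k(-24k - 44)).
Simplifying, S(k+1) = -20(-5)^k·k - 40(-5)^k - 4 = 4(-5)^(k+1)((k+1) + 1) - 4,
which is the closed form with t = k+1.
By induction, the statement is established for all t ≥ 1.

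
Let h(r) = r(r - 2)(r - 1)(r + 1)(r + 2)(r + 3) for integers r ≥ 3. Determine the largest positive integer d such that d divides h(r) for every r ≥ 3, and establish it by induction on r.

Computing the first values: h(3) = 720 and h(4) = 5040; gcd(720, 5040) = 720, so d ≤ 720.
We prove 720 | r(r - 2)(r - 1)(r + 1)(r + 2)(r + 3) for all r ≥ 3 by induction on r.
For the base case r = 3: h(3) = 720 = 720·(1), so 720 | h(3).
Inductive step: suppose the statement holds for some m ≥ 3, i.e. 720 | h(m). Then
h(m+1) − h(m) = (m-1)·m·(m+1)·(m+2)·(m+3)·(m+4) − (m-2)·(m-1)·m·(m+1)·(m+2)·(m+3) = (m-1)·m·(m+1)·(m+2)·(m+3)·[(m+4) − (m-2)] = 6·(m-1)·m·(m+1)·(m+2)·(m+3). The product of 5 consecutive integers is divisible by (5)! = 120, so h(m+1) − h(m) is divisible by 6·120 = 720. By the inductive hypothesis 720 | h(m), hence 720 | h(m+1).
By the principle of mathematical induction, the result holds for all r ≥ 3.
Therefore the largest such d is 720.

d = 720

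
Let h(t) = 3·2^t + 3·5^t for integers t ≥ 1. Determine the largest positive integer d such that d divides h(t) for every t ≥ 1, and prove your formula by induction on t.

Computing the first values: h(1) = 21 and h(2) = 87; gcd(21, 87) = 3, so d ≤ 3.
We prove 3 | 3·2^t + 3·5^t for all t ≥ 1 by induction on t.
For the base case t = 1: h(1) = 21 = 3·(7), so 3 | h(1).
Inductive step: assume the claim holds for t = r, i.e. 3 | h(r). Then
h(r+1) − 5·h(r) = (3·2^(r+1) + 3·5^(r+1)) − 5·(3·2^r + 3·5^r) = (3)·2^r·(2 − 5) = (-9)·2^r. Since 3 | h(r) by the inductive hypothesis, 3 | 5·h(r); and 3 | -9 since -9 = 3·-3. Therefore 3 | h(r+1).
By induction, the statement is established for all t ≥ 1.
Therefore the largest such d is 3.

d = 3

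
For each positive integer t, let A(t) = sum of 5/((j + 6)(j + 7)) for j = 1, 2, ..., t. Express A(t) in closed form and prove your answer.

We claim A(t) = 5t/(7(t + 7)) for all t ≥ 1.
Base step (t = 1): A(1) = 5/56, and the closed form gives 5/56. They agree.
Suppose the result is true for t = j, so A(j) = 5j/(7(j + 7)).
Then A(j+1) = A(j) + (5/((j + 7)(j + 8))) = (5j/(7(j + 7))) + (5/((j + 7)(j + 8))).
Simplifying, A(j+1) = 5(j + 1)/(7(j + 8)) = 5(j+1)/(7((j+1) + 7)),
which is the closed form with t = j+1.
By the principle of mathematical induction, the result holds for all t ≥ 1.

A(t) = 5t/(7(t + 7))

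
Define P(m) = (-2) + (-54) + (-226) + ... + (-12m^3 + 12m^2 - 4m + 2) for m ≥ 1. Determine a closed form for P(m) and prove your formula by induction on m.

We claim P(m) = -m(3m^3 + 2m^2 - m - 2) for all m ≥ 1.
For the base case m = 1: P(1) = -2, and the closed form gives -2. They agree.
Suppose the result is true for m = k, so P(k) = k(-3k^3 - 2k^2 + k + 2).
Then P(k+1) = P(k) + (-12k^3 - 24k^2 - 16k - 2) = (k(-3k^3 - 2k^2 + k + 2)) + (-12k^3 - 24k^2 - 16k - 2).
Simplifying, P(k+1) = -(k + 1)(3k^3 + 11k^2 + 12k + 2) = -(k+1)(3(k+1)^3 + 2(k+1)^2 - (k+1) - 2),
which is the closed form with m = k+1.
This completes the induction.

P(m) = -m(3m^3 + 2m^2 - m - 2)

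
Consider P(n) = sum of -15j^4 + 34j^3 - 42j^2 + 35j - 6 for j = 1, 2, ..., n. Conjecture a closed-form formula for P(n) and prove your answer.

We claim P(n) = -n(3n^4 - n^3 + 2n^2 - 5n - 5) for all n ≥ 1.
When n = 1: P(1) = 6, and the closed form gives 6. They agree.
Inductive step: suppose the statement holds for some j ≥ 1, so P(j) = j(-3j^4 + j^3 - 2j^2 + 5j + 5).
Then P(j+1) = P(j) + (-15j^4 - 26j^3 - 30j^2 - 7j + 6) = (j(-3j^4 + j^3 - 2j^2 + 5j + 5)) + (-15j^4 - 26j^3 - 30j^2 - 7j + 6).
Simplifying, P(j+1) = -(j + 1)(3j^4 + 11j^3 + 17j^2 + 8j - 6) = -(j+1)(3(j+1)^4 - (j+1)^3 + 2(j+1)^2 - 5(j+1) - 5),
which is the closed form with n = j+1.
By induction, the statement is established for all n ≥ 1.

P(n) = -n(3n^4 - n^3 + 2n^2 - 5n - 5)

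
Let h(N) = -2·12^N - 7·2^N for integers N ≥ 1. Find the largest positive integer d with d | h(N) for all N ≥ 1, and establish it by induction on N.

d = 2

Computing the first values: h(1) = -38 and h(2) = -316; gcd(-38, -316) = 2, so d ≤ 2.
We prove 2 | -2·12^N - 7·2^N for all N ≥ 1 by induction on N.
For the base case N = 1: h(1) = -38 = 2·(-19), so 2 | h(1).
For the inductive step, assume it holds for an arbitrary p ≥ 1, i.e. 2 | h(p). Then
h(p+1) − 12·h(p) = (-2·12^(p+1) - 7·2^(p+1)) − 12·(-2·12^p - 7·2^p) = (-7)·2^p·(2 − 12) = (70)·2^p. Since 2 | h(p) by the inductive hypothesis, 2 | 12·h(p); and 2 | 70 since 70 = 2·35. Therefore 2 | h(p+1).
This completes the induction.
Therefore the largest such d is 2.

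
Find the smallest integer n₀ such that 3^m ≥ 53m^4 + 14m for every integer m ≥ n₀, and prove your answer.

n₀ = 13

At m = 12: 531441 < 1099176, so the inequality fails and n₀ ≥ 13. We prove 3^m ≥ 53m^4 + 14m for all m ≥ 13.
Base case (m = 13): 3^m = 1594323 and 53m^4 + 14m = 1513915, so 1594323 ≥ 1513915.
Inductive step: assume the claim holds for m = j, so 3^j ≥ 53j^4 + 14j.
Then 3^(j + 1) = 3·(3^j) ≥ 3·(53j^4 + 14j).
Also, for j ≥ 13 we have 3·(53j^4 + 14j) ≥ 53(j+1)^4 + 14(j+1), since 3·(53j^4 + 14j) − (53(j+1)^4 + 14(j+1)) = 106j^4 - 212j^3 - 318j^2 - 184j - 67, which is nonnegative for all j ≥ 13.
Combining, 3^(j + 1) ≥ 53(j+1)^4 + 14(j+1).
By induction, the statement is established for all m ≥ 13.
Hence the smallest such n₀ is 13.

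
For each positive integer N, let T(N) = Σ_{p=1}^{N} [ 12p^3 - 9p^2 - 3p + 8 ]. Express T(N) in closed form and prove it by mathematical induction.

T(N) = N(3N^3 + 3N^2 - 3N + 5)

We claim T(N) = N(3N^3 + 3N^2 - 3N + 5) for all N ≥ 1.
Base step (N = 1): T(1) = 8, and the closed form gives 8. They agree.
For the inductive step, assume it holds for an arbitrary p ≥ 1, so T(p) = p(3p^3 + 3p^2 - 3p + 5).
Then T(p+1) = T(p) + (12p^3 + 27p^2 + 15p + 8) = (p(3p^3 + 3p^2 - 3p + 5)) + (12p^3 + 27p^2 + 15p + 8).
Simplifying, T(p+1) = (p + 1)(3p^3 + 12p^2 + 12p + 8) = (p+1)(3(p+1)^3 + 3(p+1)^2 - 3(p+1) + 5),
which is the closed form with N = p+1.
Hence, by induction on N, the claim holds for every N ≥ 1.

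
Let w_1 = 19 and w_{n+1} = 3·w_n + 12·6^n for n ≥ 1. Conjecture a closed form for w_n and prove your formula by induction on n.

w_n = -5·3^(n - 1) + 4·6^n

Computing the first terms: w_1 = 19, w_2 = 129, w_3 = 819. This suggests w_n = -5·3^(n - 1) + 4·6^n.
Base step (n = 1): the formula gives 19 = 19 = w_1.
Inductive step: assume the claim holds for n = i, so w_i = -5·3^(i - 1) + 4·6^i.
Then w_{i+1} = 3·w_i + 12·6^i = 3·(-5·3^(i - 1) + 4·6^i) + 12·6^i = -5·3^i + 4·6^(i + 1) = -5·3^((i+1) - 1) + 4·6^(i+1),
which is the claimed formula at n = i+1.
By induction, the statement is established for all n ≥ 1.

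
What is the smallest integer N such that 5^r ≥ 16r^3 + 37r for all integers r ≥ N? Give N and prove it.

At r = 4: 625 < 1172, so the inequality fails and N ≥ 5. We prove 5^r ≥ 16r^3 + 37r for all r ≥ 5.
When r = 5: 5^r = 3125 and 16r^3 + 37r = 2185, so 3125 ≥ 2185.
Inductive step: suppose the statement holds for some i ≥ 5, so 5^i ≥ 16i^3 + 37i.
Then 5^(i + 1) = 5·(5^i) ≥ 5·(16i^3 + 37i).
Also, for i ≥ 5 we have 5·(16i^3 + 37i) ≥ 16(i+1)^3 + 37(i+1), since 5·(16i^3 + 37i) − (16(i+1)^3 + 37(i+1)) = 64i^3 - 48i^2 + 100i - 53, which is nonnegative for all i ≥ 5.
Combining, 5^(i + 1) ≥ 16(i+1)^3 + 37(i+1).
This completes the induction.
Hence the smallest such N is 5.

N = 5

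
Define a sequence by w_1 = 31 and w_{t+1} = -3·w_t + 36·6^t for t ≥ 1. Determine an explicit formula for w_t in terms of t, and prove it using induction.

Computing the first terms: w_1 = 31, w_2 = 123, w_3 = 927. This suggests w_t = 7(-3)^(t - 1) + 4·6^t.
Base step (t = 1): the formula gives 31 = 31 = w_1.
Inductive step: assume the claim holds for t = i, so w_i = 7(-3)^(i - 1) + 4·6^i.
Then w_{i+1} = -3·w_i + 36·6^i = -3·(7(-3)^(i - 1) + 4·6^i) + 36·6^i = 7(-3)^i + 4·6^(i + 1) = 7(-3)^((i+1) - 1) + 4·6^(i+1),
which is the claimed formula at t = i+1.
By the principle of mathematical induction, the result holds for all t ≥ 1.

w_t = 7(-3)^(t - 1) + 4·6^t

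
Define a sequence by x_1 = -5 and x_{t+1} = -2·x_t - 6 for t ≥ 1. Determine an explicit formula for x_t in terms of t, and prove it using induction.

x_t = -3(-2)^(t - 1) - 2

Computing the first terms: x_1 = -5, x_2 = 4, x_3 = -14. This suggests x_t = -3(-2)^(t - 1) - 2.
Base step (t = 1): the formula gives -5 = -5 = x_1.
Suppose the result is true for t = p, so x_p = -3(-2)^(p - 1) - 2.
Then x_{p+1} = -2·x_p - 6 = -2·(-3(-2)^(p - 1) - 2) - 6 = -3(-2)^p - 2 = -3(-2)^((p+1) - 1) - 2,
which is the claimed formula at t = p+1.
By the principle of mathematical induction, the result holds for all t ≥ 1.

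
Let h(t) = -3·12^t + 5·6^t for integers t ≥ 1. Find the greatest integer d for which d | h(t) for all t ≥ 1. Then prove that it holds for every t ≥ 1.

d = 6

Computing the first values: h(1) = -6 and h(2) = -252; gcd(-6, -252) = 6, so d ≤ 6.
We prove 6 | -3·12^t + 5·6^t for all t ≥ 1 by induction on t.
For the base case t = 1: h(1) = -6 = 6·(-1), so 6 | h(1).
Suppose the result is true for t = j, i.e. 6 | h(j). Then
h(j+1) − 12·h(j) = (-3·12^(j+1) + 5·6^(j+1)) − 12·(-3·12^j + 5·6^j) = (5)·6^j·(6 − 12) = (-30)·6^j. Since 6 | h(j) by the inductive hypothesis, 6 | 12·h(j); and 6 | -30 since -30 = 6·-5. Therefore 6 | h(j+1).
By the principle of mathematical induction, the result holds for all t ≥ 1.
Therefore the largest such d is 6.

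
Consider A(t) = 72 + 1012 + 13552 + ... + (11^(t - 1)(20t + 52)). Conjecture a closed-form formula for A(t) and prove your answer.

We claim A(t) = 11^t(2t + 5) - 5 for all t ≥ 1.
When t = 1: A(1) = 72, and the closed form gives 72. They agree.
Inductive step: assume the claim holds for t = p, so A(p) = 11^p(2p + 5) - 5.
Then A(p+1) = A(p) + (11^p(20p + 72)) = (11^p(2p + 5) - 5) + (11^p(20p + 72)).
Simplifying, A(p+1) = 22·11^p·p + 77·11^p - 5 = 11^(p+1)(2(p+1) + 5) - 5,
which is the closed form with t = p+1.
Hence, by induction on t, the claim holds for every t ≥ 1.

A(t) = 11^t(2t + 5) - 5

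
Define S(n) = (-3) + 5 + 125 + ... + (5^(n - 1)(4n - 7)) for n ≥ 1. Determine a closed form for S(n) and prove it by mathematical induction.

S(n) = 5^n(n - 2) + 2

We claim S(n) = 5^n(n - 2) + 2 for all n ≥ 1.
When n = 1: S(1) = -3, and the closed form gives -3. They agree.
Inductive step: assume the claim holds for n = r, so S(r) = 5^r(r - 2) + 2.
Then S(r+1) = S(r) + (5^r(4r - 3)) = (5^r(r - 2) + 2) + (5^r(4r - 3)).
Simplifying, S(r+1) = 5^(r + 1)r - 5^(r + 1) + 2 = 5^(r+1)((r+1) - 2) + 2,
which is the closed form with n = r+1.
By induction, the statement is established for all n ≥ 1.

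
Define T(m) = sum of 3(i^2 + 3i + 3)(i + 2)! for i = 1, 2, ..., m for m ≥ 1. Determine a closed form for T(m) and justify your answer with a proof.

We claim T(m) = (3m + 3)(m + 3)! - 18 for all m ≥ 1.
When m = 1: T(1) = 126, and the closed form gives 126. They agree.
Inductive step: suppose the statement holds for some i ≥ 1, so T(i) = (3i + 3)(i + 3)! - 18.
Then T(i+1) = T(i) + (3(i^2 + 5i + 7)(i + 3)!) = ((3i + 3)(i + 3)! - 18) + (3(i^2 + 5i + 7)(i + 3)!).
Simplifying, T(i+1) = (3(i+1) + 3)((i+1) + 3)! - 18,
which is the closed form with m = i+1.
This completes the induction.

T(m) = (3m + 3)(m + 3)! - 18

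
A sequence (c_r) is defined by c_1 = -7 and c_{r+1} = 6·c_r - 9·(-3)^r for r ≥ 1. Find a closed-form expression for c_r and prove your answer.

c_r = (-3)^r - 4·6^(r - 1)

Computing the first terms: c_1 = -7, c_2 = -15, c_3 = -171. This suggests c_r = (-3)^r - 4·6^(r - 1).
Base case (r = 1): the formula gives -7 = -7 = c_1.
For the inductive step, assume it holds for an arbitrary m ≥ 1, so c_m = (-3)^m - 4·6^(m - 1).
Then c_{m+1} = 6·c_m - 9·(-3)^m = 6·((-3)^m - 4·6^(m - 1)) - 9·(-3)^m = (-3)^(m + 1) - 4·6^m = (-3)^(m+1) - 4·6^((m+1) - 1),
which is the claimed formula at r = m+1.
This completes the induction.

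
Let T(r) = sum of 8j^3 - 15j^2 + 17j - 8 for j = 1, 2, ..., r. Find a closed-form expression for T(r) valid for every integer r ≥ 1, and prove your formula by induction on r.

We claim T(r) = r(2r^3 - r^2 + 3r - 2) for all r ≥ 1.
Base case (r = 1): T(1) = 2, and the closed form gives 2. They agree.
Suppose the result is true for r = j, so T(j) = j(2j^3 - j^2 + 3j - 2).
Then T(j+1) = T(j) + (8j^3 + 9j^2 + 11j + 2) = (j(2j^3 - j^2 + 3j - 2)) + (8j^3 + 9j^2 + 11j + 2).
Simplifying, T(j+1) = (j + 1)(2j^3 + 5j^2 + 7j + 2) = (j+1)(2(j+1)^3 - (j+1)^2 + 3(j+1) - 2),
which is the closed form with r = j+1.
By the principle of mathematical induction, the result holds for all r ≥ 1.

T(r) = r(2r^3 - r^2 + 3r - 2)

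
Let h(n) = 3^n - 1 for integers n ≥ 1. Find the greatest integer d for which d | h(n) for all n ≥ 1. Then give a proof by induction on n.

d = 2

Computing the first values: h(1) = 2 and h(2) = 8; gcd(2, 8) = 2, so d ≤ 2.
We prove 2 | 3^n - 1 for all n ≥ 1 by induction on n.
When n = 1: h(1) = 2 = 2·(1), so 2 | h(1).
Suppose the result is true for n = k, i.e. 2 | h(k). Then
3^{k+1} − 1^{k+1} = 3·3^k − 1·1^k = 3·(3^k − 1^k) + (2)·1^k. The first term is divisible by 2 by the inductive hypothesis, and the second term (2)·1^k is divisible by 2 since 2 | 2. Hence 2 | h(k+1).
By induction, the statement is established for all n ≥ 1.
Therefore the largest such d is 2.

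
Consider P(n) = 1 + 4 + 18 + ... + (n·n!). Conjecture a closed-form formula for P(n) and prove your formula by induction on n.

P(n) = (n + 1)! - 1

We claim P(n) = (n + 1)! - 1 for all n ≥ 1.
Base step (n = 1): P(1) = 1, and the closed form gives 1. They agree.
Inductive step: assume the claim holds for n = j, so P(j) = (j + 1)! - 1.
Then P(j+1) = P(j) + ((j + 1)(j + 1)!) = ((j + 1)! - 1) + ((j + 1)(j + 1)!).
Simplifying, P(j+1) = ((j+1) + 1)! - 1,
which is the closed form with n = j+1.
Hence, by induction on n, the claim holds for every n ≥ 1.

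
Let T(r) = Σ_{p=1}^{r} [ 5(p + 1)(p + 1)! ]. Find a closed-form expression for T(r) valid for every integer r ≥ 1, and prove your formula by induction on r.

We claim T(r) = 5(r + 2)! - 10 for all r ≥ 1.
Base case (r = 1): T(1) = 20, and the closed form gives 20. They agree.
Inductive step: suppose the statement holds for some p ≥ 1, so T(p) = 5(p + 2)! - 10.
Then T(p+1) = T(p) + (5(p + 2)(p + 2)!) = (5(p + 2)! - 10) + (5(p + 2)(p + 2)!).
Simplifying, T(p+1) = 5((p+1) + 2)! - 10,
which is the closed form with r = p+1.
By the principle of mathematical induction, the result holds for all r ≥ 1.

T(r) = 5(r + 2)! - 10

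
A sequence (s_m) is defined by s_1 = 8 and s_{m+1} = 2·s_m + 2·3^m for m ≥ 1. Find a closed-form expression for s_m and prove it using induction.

Computing the first terms: s_1 = 8, s_2 = 22, s_3 = 62. This suggests s_m = 2^m + 2·3^m.
When m = 1: the formula gives 8 = 8 = s_1.
Inductive step: suppose the statement holds for some p ≥ 1, so s_p = 2^p + 2·3^p.
Then s_{p+1} = 2·s_p + 2·3^p = 2·(2^p + 2·3^p) + 2·3^p = 2^(p + 1) + 2·3^(p + 1),
which is the claimed formula at m = p+1.
By induction, the statement is established for all m ≥ 1.

s_m = 2^m + 2·3^m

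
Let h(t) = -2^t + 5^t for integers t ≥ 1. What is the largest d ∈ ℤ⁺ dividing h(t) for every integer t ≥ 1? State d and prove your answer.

Computing the first values: h(1) = 3 and h(2) = 21; gcd(3, 21) = 3, so d ≤ 3.
We prove 3 | -2^t + 5^t for all t ≥ 1 by induction on t.
Base case (t = 1): h(1) = 3 = 3·(1), so 3 | h(1).
Suppose the result is true for t = i, i.e. 3 | h(i). Then
5^{i+1} − 2^{i+1} = 5·5^i − 2·2^i = 5·(5^i − 2^i) + (3)·2^i. The first term is divisible by 3 by the inductive hypothesis, and the second term (3)·2^i is divisible by 3 since 3 | 3. Hence 3 | h(i+1).
Hence, by induction on t, the claim holds for every t ≥ 1.
Therefore the largest such d is 3.

d = 3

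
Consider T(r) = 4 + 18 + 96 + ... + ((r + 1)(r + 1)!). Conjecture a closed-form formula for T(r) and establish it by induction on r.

T(r) = (r + 2)! - 2

We claim T(r) = (r + 2)! - 2 for all r ≥ 1.
Base step (r = 1): T(1) = 4, and the closed form gives 4. They agree.
For the inductive step, assume it holds for an arbitrary i ≥ 1, so T(i) = (i + 2)! - 2.
Then T(i+1) = T(i) + ((i + 2)(i + 2)!) = ((i + 2)! - 2) + ((i + 2)(i + 2)!).
Simplifying, T(i+1) = ((i+1) + 2)! - 2,
which is the closed form with r = i+1.
By induction, the statement is established for all r ≥ 1.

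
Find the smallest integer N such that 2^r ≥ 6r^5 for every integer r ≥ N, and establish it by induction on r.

N = 27

At r = 26: 67108864 < 71288256, so the inequality fails and N ≥ 27. We prove 2^r ≥ 6r^5 for all r ≥ 27.
When r = 27: 2^r = 134217728 and 6r^5 = 86093442, so 134217728 ≥ 86093442.
For the inductive step, assume it holds for an arbitrary p ≥ 27, so 2^p ≥ 6p^5.
Then 2^(p + 1) = 2·(2^p) ≥ 2·(6p^5).
Also, for p ≥ 27 we have 2·(6p^5) ≥ 6(p+1)^5, since 2 ≥ (1 + 1/p)^5 for all p ≥ 27.
Combining, 2^(p + 1) ≥ 6(p+1)^5.
By induction, the statement is established for all r ≥ 27.
Hence the smallest such N is 27.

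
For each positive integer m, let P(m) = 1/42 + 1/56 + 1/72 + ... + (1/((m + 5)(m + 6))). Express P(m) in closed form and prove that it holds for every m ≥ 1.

We claim P(m) = m/(6(m + 6)) for all m ≥ 1.
Base case (m = 1): P(1) = 1/42, and the closed form gives 1/42. They agree.
Suppose the result is true for m = i, so P(i) = i/(6(i + 6)).
Then P(i+1) = P(i) + (1/((i + 6)(i + 7))) = (i/(6(i + 6))) + (1/((i + 6)(i + 7))).
Simplifying, P(i+1) = (i + 1)/(6(i + 7)) = (i+1)/(6((i+1) + 6)),
which is the closed form with m = i+1.
Hence, by induction on m, the claim holds for every m ≥ 1.

P(m) = m/(6(m + 6))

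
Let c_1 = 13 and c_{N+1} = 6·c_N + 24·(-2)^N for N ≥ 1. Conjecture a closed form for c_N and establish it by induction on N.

Computing the first terms: c_1 = 13, c_2 = 30, c_3 = 276. This suggests c_N = -3(-2)^N + 7·6^(N - 1).
Base step (N = 1): the formula gives 13 = 13 = c_1.
For the inductive step, assume it holds for an arbitrary r ≥ 1, so c_r = -3(-2)^r + 7·6^(r - 1).
Then c_{r+1} = 6·c_r + 24·(-2)^r = 6·(-3(-2)^r + 7·6^(r - 1)) + 24·(-2)^r = -3(-2)^(r + 1) + 7·6^r = -3(-2)^(r+1) + 7·6^((r+1) - 1),
which is the claimed formula at N = r+1.
By the principle of mathematical induction, the result holds for all N ≥ 1.

c_N = -3(-2)^N + 7·6^(N - 1)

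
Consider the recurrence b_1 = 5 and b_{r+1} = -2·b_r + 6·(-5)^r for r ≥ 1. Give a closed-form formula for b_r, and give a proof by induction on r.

Computing the first terms: b_1 = 5, b_2 = -40, b_3 = 230. This suggests b_r = -5(-2)^(r - 1) - 2(-5)^r.
Base case (r = 1): the formula gives 5 = 5 = b_1.
Inductive step: suppose the statement holds for some j ≥ 1, so b_j = -5(-2)^(j - 1) - 2(-5)^j.
Then b_{j+1} = -2·b_j + 6·(-5)^j = -2·(-5(-2)^(j - 1) - 2(-5)^j) + 6·(-5)^j = -5(-2)^j - 2(-5)^(j + 1) = -5(-2)^((j+1) - 1) - 2(-5)^(j+1),
which is the claimed formula at r = j+1.
By the principle of mathematical induction, the result holds for all r ≥ 1.

b_r = -5(-2)^(r - 1) - 2(-5)^r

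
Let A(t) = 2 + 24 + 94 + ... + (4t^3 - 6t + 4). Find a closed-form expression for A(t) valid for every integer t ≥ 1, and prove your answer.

We claim A(t) = t(t^3 + 2t^2 - 2t + 1) for all t ≥ 1.
Base case (t = 1): A(1) = 2, and the closed form gives 2. They agree.
Inductive step: assume the claim holds for t = k, so A(k) = k(k^3 + 2k^2 - 2k + 1).
Then A(k+1) = A(k) + (-6k + 4(k + 1)^3 - 2) = (k(k^3 + 2k^2 - 2k + 1)) + (-6k + 4(k + 1)^3 - 2).
Simplifying, A(k+1) = (k + 1)(k^3 + 5k^2 + 5k + 2) = (k+1)((k+1)^3 + 2(k+1)^2 - 2(k+1) + 1),
which is the closed form with t = k+1.
Hence, by induction on t, the claim holds for every t ≥ 1.

A(t) = t(t^3 + 2t^2 - 2t + 1)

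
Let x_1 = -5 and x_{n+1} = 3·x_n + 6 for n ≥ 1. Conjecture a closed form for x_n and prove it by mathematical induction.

Computing the first terms: x_1 = -5, x_2 = -9, x_3 = -21. This suggests x_n = -2·3^(n - 1) - 3.
When n = 1: the formula gives -5 = -5 = x_1.
Suppose the result is true for n = p, so x_p = -2·3^(p - 1) - 3.
Then x_{p+1} = 3·x_p + 6 = 3·(-2·3^(p - 1) - 3) + 6 = -2·3^p - 3 = -2·3^((p+1) - 1) - 3,
which is the claimed formula at n = p+1.
Hence, by induction on n, the claim holds for every n ≥ 1.

x_n = -2·3^(n - 1) - 3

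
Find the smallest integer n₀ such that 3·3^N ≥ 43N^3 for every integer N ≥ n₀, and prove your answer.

n₀ = 9

At N = 8: 19683 < 22016, so the inequality fails and n₀ ≥ 9. We prove 3·3^N ≥ 43N^3 for all N ≥ 9.
For the base case N = 9: 3·3^N = 59049 and 43N^3 = 31347, so 59049 ≥ 31347.
Suppose the result is true for N = k, so 3·3^k ≥ 43k^3.
Then 3·3^(k + 1) = 3·(3·3^k) ≥ 3·(43k^3).
Also, for k ≥ 9 we have 3·(43k^3) ≥ 43(k+1)^3, since 3 ≥ (1 + 1/k)^3 for all k ≥ 9.
Combining, 3·3^(k + 1) ≥ 43(k+1)^3.
This completes the induction.
Hence the smallest such n₀ is 9.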